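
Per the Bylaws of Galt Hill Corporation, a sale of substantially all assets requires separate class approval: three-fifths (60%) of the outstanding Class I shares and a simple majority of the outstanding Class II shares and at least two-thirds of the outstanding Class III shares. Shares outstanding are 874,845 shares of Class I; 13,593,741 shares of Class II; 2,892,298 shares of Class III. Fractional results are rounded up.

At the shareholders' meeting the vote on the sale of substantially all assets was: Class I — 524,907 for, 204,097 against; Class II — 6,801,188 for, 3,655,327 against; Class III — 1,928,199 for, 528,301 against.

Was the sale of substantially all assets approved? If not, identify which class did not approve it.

Class I: 3/5 of 874845 = 524907; 524,907 required, 524,907 in favor — approved.
Class II: a majority of 13593741 is 6796871; 6,796,871 required, 6,801,188 in favor — approved.
Class III: 2/3 of 2892298 = 1928198.67, rounded up to 1928199; 1,928,199 required, 1,928,199 in favor — approved.

Approved — every class gave the required vote.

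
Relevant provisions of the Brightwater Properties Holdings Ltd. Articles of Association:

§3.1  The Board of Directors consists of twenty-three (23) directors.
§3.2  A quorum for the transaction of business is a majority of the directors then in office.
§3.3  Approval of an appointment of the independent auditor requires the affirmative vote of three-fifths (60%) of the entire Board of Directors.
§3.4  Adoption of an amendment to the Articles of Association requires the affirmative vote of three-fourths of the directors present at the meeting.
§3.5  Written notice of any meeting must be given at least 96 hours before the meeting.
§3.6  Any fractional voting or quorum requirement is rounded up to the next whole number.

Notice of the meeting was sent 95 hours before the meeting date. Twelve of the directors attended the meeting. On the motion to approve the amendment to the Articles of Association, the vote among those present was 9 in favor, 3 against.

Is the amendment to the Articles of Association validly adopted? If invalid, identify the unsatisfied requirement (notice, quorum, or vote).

Invalid — notice requirement not satisfied.

Notice: 95 hours given; 96 required (95 < 96). Not satisfied.
Quorum: 12 present; quorum is 12. Satisfied.
Vote: the amendment to the Articles of Association requires three-fourths of the directors present (12). 3/4 of 12 = 9, so 9 affirmative votes are needed; 9 voted in favor. Satisfied.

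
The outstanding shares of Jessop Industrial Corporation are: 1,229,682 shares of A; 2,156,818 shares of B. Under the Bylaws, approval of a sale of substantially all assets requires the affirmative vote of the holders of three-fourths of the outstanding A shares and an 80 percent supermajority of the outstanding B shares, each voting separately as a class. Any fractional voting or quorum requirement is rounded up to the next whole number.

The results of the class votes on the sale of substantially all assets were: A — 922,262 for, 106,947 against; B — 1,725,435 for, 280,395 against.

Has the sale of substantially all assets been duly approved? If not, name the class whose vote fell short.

A: 3/4 of 1229682 = 922261.50, rounded up to 922262; 922,262 required, 922,262 in favor — approved.
B: 4/5 of 2156818 = 1725454.40, rounded up to 1725455; 1,725,455 required, 1,725,435 in favor — not approved.

Not approved — the B shares did not give the required vote.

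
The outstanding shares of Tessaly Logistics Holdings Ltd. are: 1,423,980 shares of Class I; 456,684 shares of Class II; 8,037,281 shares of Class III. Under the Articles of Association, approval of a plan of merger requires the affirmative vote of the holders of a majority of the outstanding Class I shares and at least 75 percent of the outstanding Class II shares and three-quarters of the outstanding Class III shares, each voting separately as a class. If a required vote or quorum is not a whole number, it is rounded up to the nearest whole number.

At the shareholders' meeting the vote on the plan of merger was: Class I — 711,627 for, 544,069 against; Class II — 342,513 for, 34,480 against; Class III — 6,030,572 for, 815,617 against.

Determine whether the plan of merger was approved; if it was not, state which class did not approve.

Class I: a majority of 1423980 is 711991; 711,991 required, 711,627 in favor — not approved.
Class II: 3/4 of 456684 = 342513; 342,513 required, 342,513 in favor — approved.
Class III: 3/4 of 8037281 = 6027960.75, rounded up to 6027961; 6,027,961 required, 6,030,572 in favor — approved.

Not approved — the Class I shares did not give the required vote.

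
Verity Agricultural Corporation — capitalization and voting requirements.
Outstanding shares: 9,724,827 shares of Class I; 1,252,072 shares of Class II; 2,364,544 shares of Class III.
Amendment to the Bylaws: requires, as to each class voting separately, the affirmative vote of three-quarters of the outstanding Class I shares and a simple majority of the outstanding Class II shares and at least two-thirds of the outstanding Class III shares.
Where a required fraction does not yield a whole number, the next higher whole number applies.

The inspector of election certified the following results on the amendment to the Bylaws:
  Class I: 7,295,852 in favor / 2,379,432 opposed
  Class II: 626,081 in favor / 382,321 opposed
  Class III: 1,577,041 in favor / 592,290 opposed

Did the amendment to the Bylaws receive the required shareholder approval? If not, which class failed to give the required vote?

Class I: 3/4 of 9724827 = 7293620.25, rounded up to 7293621; 7,293,621 required, 7,295,852 in favor — approved.
Class II: a majority of 1252072 is 626037; 626,037 required, 626,081 in favor — approved.
Class III: 2/3 of 2364544 = 1576362.67, rounded up to 1576363; 1,576,363 required, 1,577,041 in favor — approved.

Approved — every class gave the required vote.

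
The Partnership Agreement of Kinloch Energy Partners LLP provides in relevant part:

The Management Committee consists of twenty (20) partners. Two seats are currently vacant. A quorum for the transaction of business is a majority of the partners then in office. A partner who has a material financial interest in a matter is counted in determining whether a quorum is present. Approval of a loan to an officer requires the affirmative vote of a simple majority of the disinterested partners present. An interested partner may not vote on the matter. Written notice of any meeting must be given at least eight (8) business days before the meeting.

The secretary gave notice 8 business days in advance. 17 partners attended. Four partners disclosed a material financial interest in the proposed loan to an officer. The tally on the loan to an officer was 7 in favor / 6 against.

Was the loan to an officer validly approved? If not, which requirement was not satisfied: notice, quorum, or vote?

Valid — all requirements satisfied.

Notice: 8 business days given; 8 required (8 ≥ 8). Satisfied.
Quorum: 17 present (interested partners count toward quorum); quorum is 10. Satisfied.
Vote: the loan to an officer requires a majority of the disinterested partners present (17 − 4 = 13). A majority of 13 is 7, so 7 affirmative votes are needed; 7 voted in favor. Satisfied.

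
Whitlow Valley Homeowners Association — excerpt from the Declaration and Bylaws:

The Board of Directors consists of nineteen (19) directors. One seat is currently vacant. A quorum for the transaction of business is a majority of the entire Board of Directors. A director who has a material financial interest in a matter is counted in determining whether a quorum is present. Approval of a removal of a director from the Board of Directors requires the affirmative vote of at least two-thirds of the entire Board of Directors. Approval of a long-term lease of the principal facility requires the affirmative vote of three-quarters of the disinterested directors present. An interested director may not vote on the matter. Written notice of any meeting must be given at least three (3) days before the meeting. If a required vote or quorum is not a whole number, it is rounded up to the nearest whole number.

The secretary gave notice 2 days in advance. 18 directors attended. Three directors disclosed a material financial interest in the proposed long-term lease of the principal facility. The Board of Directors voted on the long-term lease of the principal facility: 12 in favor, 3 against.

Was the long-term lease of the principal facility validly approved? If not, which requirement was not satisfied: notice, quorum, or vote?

Notice: 2 days given; 3 required (2 < 3). Not satisfied.
Quorum: 18 present (interested directors count toward quorum); quorum is 10. Satisfied.
Vote: the long-term lease of the principal facility requires three-fourths of the disinterested directors present (18 − 3 = 15). 3/4 of 15 = 11.25, rounded up to 12, so 12 affirmative votes are needed; 12 voted in favor. Satisfied.

Invalid — notice requirement not satisfied.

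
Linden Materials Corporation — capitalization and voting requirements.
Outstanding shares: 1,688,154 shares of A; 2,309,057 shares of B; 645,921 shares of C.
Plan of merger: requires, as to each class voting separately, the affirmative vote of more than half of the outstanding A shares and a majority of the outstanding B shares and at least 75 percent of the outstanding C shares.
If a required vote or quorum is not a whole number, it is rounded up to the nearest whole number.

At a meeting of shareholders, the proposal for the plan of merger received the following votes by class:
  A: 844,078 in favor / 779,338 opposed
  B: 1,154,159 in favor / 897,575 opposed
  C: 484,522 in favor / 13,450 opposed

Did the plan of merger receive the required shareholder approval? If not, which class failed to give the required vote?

A: a majority of 1688154 is 844078; 844,078 required, 844,078 in favor — approved.
B: a majority of 2309057 is 1154529; 1,154,529 required, 1,154,159 in favor — not approved.
C: 3/4 of 645921 = 484440.75, rounded up to 484441; 484,441 required, 484,522 in favor — approved.

Not approved — the B shares did not give the required vote.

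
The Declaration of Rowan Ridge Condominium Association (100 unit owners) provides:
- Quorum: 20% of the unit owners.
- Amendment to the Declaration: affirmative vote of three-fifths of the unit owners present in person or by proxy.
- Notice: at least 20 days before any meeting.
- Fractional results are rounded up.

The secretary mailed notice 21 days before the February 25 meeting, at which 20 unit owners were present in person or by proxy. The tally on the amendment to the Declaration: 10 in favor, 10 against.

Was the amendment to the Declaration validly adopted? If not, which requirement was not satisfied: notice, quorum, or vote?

Invalid — vote requirement not satisfied.

Notice: 21 days given; 20 required. Satisfied.
Quorum: 20% of 100 = 20; 20 present. Satisfied.
Vote: requires three-fifths of those present (20); 3/5 of 20 = 12, so 12 needed; 10 in favor. Not satisfied.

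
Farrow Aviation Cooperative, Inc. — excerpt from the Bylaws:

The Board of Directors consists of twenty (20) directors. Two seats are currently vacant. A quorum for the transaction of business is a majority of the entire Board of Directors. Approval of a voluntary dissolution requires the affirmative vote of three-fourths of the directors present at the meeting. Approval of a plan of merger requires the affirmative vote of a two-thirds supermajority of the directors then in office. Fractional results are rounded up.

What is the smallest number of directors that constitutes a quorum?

A majority of 20 is 11.

11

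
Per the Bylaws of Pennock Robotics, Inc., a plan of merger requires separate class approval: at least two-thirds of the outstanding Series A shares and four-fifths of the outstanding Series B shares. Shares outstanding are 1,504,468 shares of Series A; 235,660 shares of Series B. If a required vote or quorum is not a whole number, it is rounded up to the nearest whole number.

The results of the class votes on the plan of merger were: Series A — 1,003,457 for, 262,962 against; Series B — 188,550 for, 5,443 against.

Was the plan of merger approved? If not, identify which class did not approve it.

Approved — every class gave the required vote.

Series A: 2/3 of 1504468 = 1002978.67, rounded up to 1002979; 1,002,979 required, 1,003,457 in favor — approved.
Series B: 4/5 of 235660 = 188528; 188,528 required, 188,550 in favor — approved.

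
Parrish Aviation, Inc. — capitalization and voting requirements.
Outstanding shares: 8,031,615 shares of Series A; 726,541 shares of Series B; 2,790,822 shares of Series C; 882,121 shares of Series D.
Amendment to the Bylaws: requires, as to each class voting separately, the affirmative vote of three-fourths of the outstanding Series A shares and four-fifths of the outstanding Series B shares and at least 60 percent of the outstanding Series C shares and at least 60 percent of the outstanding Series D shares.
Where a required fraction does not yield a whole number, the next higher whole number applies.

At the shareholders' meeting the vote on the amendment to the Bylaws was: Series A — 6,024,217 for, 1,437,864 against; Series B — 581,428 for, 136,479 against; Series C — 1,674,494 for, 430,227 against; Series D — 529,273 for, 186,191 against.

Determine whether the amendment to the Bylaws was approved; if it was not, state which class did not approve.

Approved — every class gave the required vote.

Series A: 3/4 of 8031615 = 6023711.25, rounded up to 6023712; 6,023,712 required, 6,024,217 in favor — approved.
Series B: 4/5 of 726541 = 581232.80, rounded up to 581233; 581,233 required, 581,428 in favor — approved.
Series C: 3/5 of 2790822 = 1674493.20, rounded up to 1674494; 1,674,494 required, 1,674,494 in favor — approved.
Series D: 3/5 of 882121 = 529272.60, rounded up to 529273; 529,273 required, 529,273 in favor — approved.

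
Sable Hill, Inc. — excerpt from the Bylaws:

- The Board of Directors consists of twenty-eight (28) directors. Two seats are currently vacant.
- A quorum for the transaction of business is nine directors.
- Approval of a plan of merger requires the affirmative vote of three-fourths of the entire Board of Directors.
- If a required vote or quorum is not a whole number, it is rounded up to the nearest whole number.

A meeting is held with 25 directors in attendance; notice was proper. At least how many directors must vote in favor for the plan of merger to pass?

21

The plan of merger requires three-fourths of the entire Board of Directors (28).
3/4 of 28 = 21.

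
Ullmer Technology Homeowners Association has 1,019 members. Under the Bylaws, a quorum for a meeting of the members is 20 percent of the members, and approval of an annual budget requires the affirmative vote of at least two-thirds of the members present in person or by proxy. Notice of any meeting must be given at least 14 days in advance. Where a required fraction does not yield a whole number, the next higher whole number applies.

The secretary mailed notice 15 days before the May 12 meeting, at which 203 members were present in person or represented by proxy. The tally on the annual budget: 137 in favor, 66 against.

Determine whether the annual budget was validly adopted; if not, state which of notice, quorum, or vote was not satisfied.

Notice: 15 days given; 14 required. Satisfied.
Quorum: 20% of 1,019 = 203.80, rounded up to 204; 203 present. Not satisfied.
Vote: requires two-thirds of those present (203); 2/3 of 203 = 135.33, rounded up to 136, so 136 needed; 137 in favor. Satisfied.

Invalid — quorum requirement not satisfied.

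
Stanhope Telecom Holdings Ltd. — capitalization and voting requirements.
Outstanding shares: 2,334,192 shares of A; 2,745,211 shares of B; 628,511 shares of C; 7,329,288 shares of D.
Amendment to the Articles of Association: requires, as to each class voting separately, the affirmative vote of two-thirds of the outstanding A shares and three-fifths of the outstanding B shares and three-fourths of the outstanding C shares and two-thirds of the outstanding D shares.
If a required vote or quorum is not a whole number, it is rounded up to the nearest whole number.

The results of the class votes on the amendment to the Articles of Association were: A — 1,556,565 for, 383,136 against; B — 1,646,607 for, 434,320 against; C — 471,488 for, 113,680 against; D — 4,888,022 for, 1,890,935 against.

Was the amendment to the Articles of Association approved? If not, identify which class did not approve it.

A: 2/3 of 2334192 = 1556128; 1,556,128 required, 1,556,565 in favor — approved.
B: 3/5 of 2745211 = 1647126.60, rounded up to 1647127; 1,647,127 required, 1,646,607 in favor — not approved.
C: 3/4 of 628511 = 471383.25, rounded up to 471384; 471,384 required, 471,488 in favor — approved.
D: 2/3 of 7329288 = 4886192; 4,886,192 required, 4,888,022 in favor — approved.

Not approved — the B shares did not give the required vote.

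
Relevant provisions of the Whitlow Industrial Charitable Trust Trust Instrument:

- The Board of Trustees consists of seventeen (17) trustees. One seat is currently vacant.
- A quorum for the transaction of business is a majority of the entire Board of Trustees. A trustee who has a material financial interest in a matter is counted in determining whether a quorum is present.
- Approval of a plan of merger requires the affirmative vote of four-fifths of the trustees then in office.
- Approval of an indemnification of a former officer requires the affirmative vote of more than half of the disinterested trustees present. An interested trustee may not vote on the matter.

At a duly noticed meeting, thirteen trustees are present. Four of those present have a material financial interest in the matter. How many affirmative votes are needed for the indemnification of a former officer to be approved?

5

The indemnification of a former officer requires a majority of the disinterested trustees present (13 − 4 = 9).
A majority of 9 is 5.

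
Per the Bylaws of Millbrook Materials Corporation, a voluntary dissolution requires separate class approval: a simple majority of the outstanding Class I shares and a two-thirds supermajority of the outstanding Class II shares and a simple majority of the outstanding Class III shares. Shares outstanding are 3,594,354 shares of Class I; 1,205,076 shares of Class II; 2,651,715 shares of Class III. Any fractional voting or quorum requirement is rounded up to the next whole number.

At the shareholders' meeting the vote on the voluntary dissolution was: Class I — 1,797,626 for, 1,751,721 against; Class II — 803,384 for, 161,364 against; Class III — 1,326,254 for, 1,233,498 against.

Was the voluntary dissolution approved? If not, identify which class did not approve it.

Approved — every class gave the required vote.

Class I: a majority of 3594354 is 1797178; 1,797,178 required, 1,797,626 in favor — approved.
Class II: 2/3 of 1205076 = 803384; 803,384 required, 803,384 in favor — approved.
Class III: a majority of 2651715 is 1325858; 1,325,858 required, 1,326,254 in favor — approved.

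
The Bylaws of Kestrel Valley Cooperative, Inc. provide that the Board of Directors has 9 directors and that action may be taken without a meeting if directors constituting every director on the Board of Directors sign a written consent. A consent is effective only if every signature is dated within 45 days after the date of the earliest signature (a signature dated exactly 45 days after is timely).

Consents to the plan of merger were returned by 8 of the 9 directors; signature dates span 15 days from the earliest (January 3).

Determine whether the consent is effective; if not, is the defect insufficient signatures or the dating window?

Signatures required: every one of 9 — unanimous means all 9, so 9 needed; 8 signed. Insufficient.
Dating window: the latest signature is 15 days after the earliest; the limit is 45 days. Within the window.

Not effective — insufficient signatures.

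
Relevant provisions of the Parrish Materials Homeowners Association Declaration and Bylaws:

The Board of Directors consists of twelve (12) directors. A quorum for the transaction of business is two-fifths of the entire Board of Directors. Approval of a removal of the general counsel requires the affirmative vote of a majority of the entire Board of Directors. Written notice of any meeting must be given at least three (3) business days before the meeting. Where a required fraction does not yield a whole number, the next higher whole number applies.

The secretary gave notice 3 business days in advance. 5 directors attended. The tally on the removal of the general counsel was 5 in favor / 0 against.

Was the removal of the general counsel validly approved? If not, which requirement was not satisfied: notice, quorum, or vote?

Invalid — vote requirement not satisfied.

Notice: 3 business days given; 3 required (3 ≥ 3). Satisfied.
Quorum: 5 present; quorum is 5. Satisfied.
Vote: the removal of the general counsel requires a majority of the entire Board of Directors (12). A majority of 12 is 7, so 7 affirmative votes are needed; 5 voted in favor. Not satisfied.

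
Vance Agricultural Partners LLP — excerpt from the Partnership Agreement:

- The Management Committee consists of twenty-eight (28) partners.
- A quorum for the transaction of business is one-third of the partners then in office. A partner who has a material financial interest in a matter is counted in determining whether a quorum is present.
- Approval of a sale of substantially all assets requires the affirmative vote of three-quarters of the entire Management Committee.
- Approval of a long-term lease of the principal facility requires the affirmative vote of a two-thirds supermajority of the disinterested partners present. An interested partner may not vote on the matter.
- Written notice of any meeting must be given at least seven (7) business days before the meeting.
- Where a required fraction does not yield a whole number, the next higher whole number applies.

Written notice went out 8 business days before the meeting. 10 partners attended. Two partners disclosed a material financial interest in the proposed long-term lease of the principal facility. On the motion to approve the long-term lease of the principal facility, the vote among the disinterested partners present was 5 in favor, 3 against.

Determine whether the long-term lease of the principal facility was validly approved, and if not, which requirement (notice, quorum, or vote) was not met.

Notice: 8 business days given; 7 required (8 ≥ 7). Satisfied.
Quorum: 10 present (interested partners count toward quorum); quorum is 10. Satisfied.
Vote: the long-term lease of the principal facility requires two-thirds of the disinterested partners present (10 − 2 = 8). 2/3 of 8 = 5.33, rounded up to 6, so 6 affirmative votes are needed; 5 voted in favor. Not satisfied.

Invalid — vote requirement not satisfied.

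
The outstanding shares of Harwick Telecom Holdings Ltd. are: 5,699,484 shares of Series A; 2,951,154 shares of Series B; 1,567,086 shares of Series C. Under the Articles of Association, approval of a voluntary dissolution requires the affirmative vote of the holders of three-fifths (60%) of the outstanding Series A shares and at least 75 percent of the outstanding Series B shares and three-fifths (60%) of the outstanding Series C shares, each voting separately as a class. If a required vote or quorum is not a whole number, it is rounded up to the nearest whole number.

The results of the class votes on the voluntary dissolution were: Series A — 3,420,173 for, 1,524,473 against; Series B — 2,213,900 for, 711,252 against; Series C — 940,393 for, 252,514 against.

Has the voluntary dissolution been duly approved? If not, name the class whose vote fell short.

Series A: 3/5 of 5699484 = 3419690.40, rounded up to 3419691; 3,419,691 required, 3,420,173 in favor — approved.
Series B: 3/4 of 2951154 = 2213365.50, rounded up to 2213366; 2,213,366 required, 2,213,900 in favor — approved.
Series C: 3/5 of 1567086 = 940251.60, rounded up to 940252; 940,252 required, 940,393 in favor — approved.

Approved — every class gave the required vote.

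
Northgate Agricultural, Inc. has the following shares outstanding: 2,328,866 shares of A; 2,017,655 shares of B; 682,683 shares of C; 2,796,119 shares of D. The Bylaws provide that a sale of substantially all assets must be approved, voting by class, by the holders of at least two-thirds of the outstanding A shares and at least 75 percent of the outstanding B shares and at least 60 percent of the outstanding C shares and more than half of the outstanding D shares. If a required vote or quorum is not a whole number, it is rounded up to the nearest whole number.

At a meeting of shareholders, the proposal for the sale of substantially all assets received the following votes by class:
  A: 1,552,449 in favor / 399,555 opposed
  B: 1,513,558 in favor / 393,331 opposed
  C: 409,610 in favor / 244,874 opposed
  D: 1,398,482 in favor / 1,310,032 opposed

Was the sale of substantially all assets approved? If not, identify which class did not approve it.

A: 2/3 of 2328866 = 1552577.33, rounded up to 1552578; 1,552,578 required, 1,552,449 in favor — not approved.
B: 3/4 of 2017655 = 1513241.25, rounded up to 1513242; 1,513,242 required, 1,513,558 in favor — approved.
C: 3/5 of 682683 = 409609.80, rounded up to 409610; 409,610 required, 409,610 in favor — approved.
D: a majority of 2796119 is 1398060; 1,398,060 required, 1,398,482 in favor — approved.

Not approved — the A shares did not give the required vote.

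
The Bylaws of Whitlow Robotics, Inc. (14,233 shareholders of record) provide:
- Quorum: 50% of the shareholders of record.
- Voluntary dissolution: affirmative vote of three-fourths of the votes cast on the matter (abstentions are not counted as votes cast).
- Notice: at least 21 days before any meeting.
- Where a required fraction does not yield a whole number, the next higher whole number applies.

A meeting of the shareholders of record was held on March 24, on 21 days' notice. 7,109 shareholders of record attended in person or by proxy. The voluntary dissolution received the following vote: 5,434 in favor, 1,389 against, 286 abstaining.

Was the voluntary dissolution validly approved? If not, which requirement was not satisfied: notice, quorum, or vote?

Invalid — quorum requirement not satisfied.

Notice: 21 days given; 21 required. Satisfied.
Quorum: 50% of 14,233 = 7,116.50, rounded up to 7,117; 7,109 present. Not satisfied.
Vote: requires three-fourths of the votes cast (7,109 − 286 abstaining = 6,823); 3/4 of 6823 = 5117.25, rounded up to 5118, so 5,118 needed; 5,434 in favor. Satisfied.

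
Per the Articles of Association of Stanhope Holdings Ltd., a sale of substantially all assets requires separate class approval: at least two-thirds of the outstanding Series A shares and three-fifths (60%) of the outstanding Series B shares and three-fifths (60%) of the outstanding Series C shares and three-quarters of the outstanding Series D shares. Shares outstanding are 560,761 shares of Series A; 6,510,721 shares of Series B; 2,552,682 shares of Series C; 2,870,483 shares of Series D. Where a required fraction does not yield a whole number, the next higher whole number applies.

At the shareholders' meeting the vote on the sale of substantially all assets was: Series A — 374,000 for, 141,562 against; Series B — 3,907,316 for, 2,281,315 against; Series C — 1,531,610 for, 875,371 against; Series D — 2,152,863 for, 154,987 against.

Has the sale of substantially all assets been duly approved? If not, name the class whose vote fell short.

Approved — every class gave the required vote.

Series A: 2/3 of 560761 = 373840.67, rounded up to 373841; 373,841 required, 374,000 in favor — approved.
Series B: 3/5 of 6510721 = 3906432.60, rounded up to 3906433; 3,906,433 required, 3,907,316 in favor — approved.
Series C: 3/5 of 2552682 = 1531609.20, rounded up to 1531610; 1,531,610 required, 1,531,610 in favor — approved.
Series D: 3/4 of 2870483 = 2152862.25, rounded up to 2152863; 2,152,863 required, 2,152,863 in favor — approved.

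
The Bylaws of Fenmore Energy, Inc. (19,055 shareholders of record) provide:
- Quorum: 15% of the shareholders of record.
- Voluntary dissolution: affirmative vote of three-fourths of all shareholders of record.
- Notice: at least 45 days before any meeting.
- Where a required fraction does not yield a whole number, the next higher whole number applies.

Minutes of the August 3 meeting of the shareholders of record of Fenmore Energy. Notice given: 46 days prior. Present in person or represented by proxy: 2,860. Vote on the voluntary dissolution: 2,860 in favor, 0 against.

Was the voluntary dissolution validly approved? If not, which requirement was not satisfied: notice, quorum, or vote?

Notice: 46 days given; 45 required. Satisfied.
Quorum: 15% of 19,055 = 2,858.25, rounded up to 2,859; 2,860 present. Satisfied.
Vote: requires three-fourths of all shareholders of record (19,055); 3/4 of 19055 = 14291.25, rounded up to 14292, so 14,292 needed; 2,860 in favor. Not satisfied.

Invalid — vote requirement not satisfied.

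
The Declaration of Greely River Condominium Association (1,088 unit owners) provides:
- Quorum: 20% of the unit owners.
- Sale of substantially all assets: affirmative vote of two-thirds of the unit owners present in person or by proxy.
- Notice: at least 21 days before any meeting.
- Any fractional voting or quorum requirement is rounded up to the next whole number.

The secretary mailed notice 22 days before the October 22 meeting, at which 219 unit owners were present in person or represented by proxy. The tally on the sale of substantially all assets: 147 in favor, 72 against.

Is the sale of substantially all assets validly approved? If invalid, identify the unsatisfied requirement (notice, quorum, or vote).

Valid — all requirements satisfied.

Notice: 22 days given; 21 required. Satisfied.
Quorum: 20% of 1,088 = 217.60, rounded up to 218; 219 present. Satisfied.
Vote: requires two-thirds of those present (219); 2/3 of 219 = 146, so 146 needed; 147 in favor. Satisfied.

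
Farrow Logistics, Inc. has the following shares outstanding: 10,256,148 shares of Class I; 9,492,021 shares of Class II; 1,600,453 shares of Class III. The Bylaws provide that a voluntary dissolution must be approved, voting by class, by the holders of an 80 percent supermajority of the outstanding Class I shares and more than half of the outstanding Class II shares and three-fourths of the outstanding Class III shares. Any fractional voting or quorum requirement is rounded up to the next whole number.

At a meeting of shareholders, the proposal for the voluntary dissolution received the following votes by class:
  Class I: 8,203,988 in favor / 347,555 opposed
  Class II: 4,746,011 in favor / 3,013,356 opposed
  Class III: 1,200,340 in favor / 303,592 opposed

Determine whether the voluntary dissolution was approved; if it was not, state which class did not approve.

Not approved — the Class I shares did not give the required vote.

Class I: 4/5 of 10256148 = 8204918.40, rounded up to 8204919; 8,204,919 required, 8,203,988 in favor — not approved.
Class II: a majority of 9492021 is 4746011; 4,746,011 required, 4,746,011 in favor — approved.
Class III: 3/4 of 1600453 = 1200339.75, rounded up to 1200340; 1,200,340 required, 1,200,340 in favor — approved.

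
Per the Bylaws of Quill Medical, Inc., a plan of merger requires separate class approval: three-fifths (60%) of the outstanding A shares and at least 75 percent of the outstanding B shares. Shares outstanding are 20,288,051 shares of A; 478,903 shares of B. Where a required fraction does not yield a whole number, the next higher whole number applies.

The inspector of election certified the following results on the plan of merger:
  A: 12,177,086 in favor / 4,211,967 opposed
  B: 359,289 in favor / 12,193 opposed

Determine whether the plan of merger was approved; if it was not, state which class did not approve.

Approved — every class gave the required vote.

A: 3/5 of 20288051 = 12172830.60, rounded up to 12172831; 12,172,831 required, 12,177,086 in favor — approved.
B: 3/4 of 478903 = 359177.25, rounded up to 359178; 359,178 required, 359,289 in favor — approved.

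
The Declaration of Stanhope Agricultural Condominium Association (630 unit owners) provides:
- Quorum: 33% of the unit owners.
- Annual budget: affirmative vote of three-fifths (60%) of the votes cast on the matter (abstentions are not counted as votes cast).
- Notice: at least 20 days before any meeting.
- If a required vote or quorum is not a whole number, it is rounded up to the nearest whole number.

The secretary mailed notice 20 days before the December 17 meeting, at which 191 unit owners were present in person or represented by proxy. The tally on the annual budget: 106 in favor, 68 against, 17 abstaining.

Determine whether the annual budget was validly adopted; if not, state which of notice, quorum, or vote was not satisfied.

Notice: 20 days given; 20 required. Satisfied.
Quorum: 33% of 630 = 207.90, rounded up to 208; 191 present. Not satisfied.
Vote: requires three-fifths of the votes cast (191 − 17 abstaining = 174); 3/5 of 174 = 104.40, rounded up to 105, so 105 needed; 106 in favor. Satisfied.

Invalid — quorum requirement not satisfied.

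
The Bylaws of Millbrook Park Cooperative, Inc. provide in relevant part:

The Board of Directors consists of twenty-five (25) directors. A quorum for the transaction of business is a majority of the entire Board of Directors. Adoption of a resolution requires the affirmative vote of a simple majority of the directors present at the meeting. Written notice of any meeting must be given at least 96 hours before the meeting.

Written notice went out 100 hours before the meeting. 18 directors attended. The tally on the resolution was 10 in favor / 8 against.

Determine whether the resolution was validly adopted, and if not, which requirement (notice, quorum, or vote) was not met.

Notice: 100 hours given; 96 required (100 ≥ 96). Satisfied.
Quorum: 18 present; quorum is 13. Satisfied.
Vote: the resolution requires a majority of the directors present (18). A majority of 18 is 10, so 10 affirmative votes are needed; 10 voted in favor. Satisfied.

Valid — all requirements satisfied.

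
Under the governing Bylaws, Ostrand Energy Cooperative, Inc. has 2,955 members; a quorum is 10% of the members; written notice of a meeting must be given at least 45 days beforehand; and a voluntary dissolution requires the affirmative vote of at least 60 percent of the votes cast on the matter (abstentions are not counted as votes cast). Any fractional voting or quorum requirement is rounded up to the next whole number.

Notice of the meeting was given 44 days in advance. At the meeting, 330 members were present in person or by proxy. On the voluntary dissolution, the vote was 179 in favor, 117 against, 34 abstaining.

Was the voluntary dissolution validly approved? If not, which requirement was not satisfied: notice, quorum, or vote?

Invalid — notice requirement not satisfied.

Notice: 44 days given; 45 required. Not satisfied.
Quorum: 10% of 2,955 = 295.50, rounded up to 296; 330 present. Satisfied.
Vote: requires three-fifths of the votes cast (330 − 34 abstaining = 296); 3/5 of 296 = 177.60, rounded up to 178, so 178 needed; 179 in favor. Satisfied.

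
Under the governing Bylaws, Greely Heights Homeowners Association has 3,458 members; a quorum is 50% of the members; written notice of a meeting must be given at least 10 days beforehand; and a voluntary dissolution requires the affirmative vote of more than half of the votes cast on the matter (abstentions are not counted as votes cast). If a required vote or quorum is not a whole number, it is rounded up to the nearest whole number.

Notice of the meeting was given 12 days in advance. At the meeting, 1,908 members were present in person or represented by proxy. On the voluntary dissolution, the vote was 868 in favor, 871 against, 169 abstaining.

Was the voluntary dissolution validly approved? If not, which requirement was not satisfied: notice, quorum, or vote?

Notice: 12 days given; 10 required. Satisfied.
Quorum: 50% of 3,458 = 1,729; 1,908 present. Satisfied.
Vote: requires a majority of the votes cast (1,908 − 169 abstaining = 1,739); a majority of 1739 is 870, so 870 needed; 868 in favor. Not satisfied.

Invalid — vote requirement not satisfied.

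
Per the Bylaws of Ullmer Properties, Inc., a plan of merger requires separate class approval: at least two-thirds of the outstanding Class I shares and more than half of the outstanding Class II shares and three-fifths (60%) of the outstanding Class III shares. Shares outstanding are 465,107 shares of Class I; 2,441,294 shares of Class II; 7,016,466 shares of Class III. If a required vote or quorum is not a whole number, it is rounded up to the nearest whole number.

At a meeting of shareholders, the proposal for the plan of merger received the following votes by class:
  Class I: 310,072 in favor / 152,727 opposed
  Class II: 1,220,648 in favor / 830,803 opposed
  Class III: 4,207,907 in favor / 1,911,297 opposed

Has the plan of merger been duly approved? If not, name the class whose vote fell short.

Class I: 2/3 of 465107 = 310071.33, rounded up to 310072; 310,072 required, 310,072 in favor — approved.
Class II: a majority of 2441294 is 1220648; 1,220,648 required, 1,220,648 in favor — approved.
Class III: 3/5 of 7016466 = 4209879.60, rounded up to 4209880; 4,209,880 required, 4,207,907 in favor — not approved.

Not approved — the Class III shares did not give the required vote.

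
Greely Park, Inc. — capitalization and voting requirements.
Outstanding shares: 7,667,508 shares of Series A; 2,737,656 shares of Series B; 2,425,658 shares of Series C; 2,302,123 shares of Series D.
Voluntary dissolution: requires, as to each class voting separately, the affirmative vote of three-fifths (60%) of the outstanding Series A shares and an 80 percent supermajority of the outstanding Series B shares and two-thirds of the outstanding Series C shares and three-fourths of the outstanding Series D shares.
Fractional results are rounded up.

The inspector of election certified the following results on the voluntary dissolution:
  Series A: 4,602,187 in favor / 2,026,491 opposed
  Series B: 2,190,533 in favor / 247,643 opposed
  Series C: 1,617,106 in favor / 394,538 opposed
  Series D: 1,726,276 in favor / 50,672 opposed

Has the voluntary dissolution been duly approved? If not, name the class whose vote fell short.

Not approved — the Series D shares did not give the required vote.

Series A: 3/5 of 7667508 = 4600504.80, rounded up to 4600505; 4,600,505 required, 4,602,187 in favor — approved.
Series B: 4/5 of 2737656 = 2190124.80, rounded up to 2190125; 2,190,125 required, 2,190,533 in favor — approved.
Series C: 2/3 of 2425658 = 1617105.33, rounded up to 1617106; 1,617,106 required, 1,617,106 in favor — approved.
Series D: 3/4 of 2302123 = 1726592.25, rounded up to 1726593; 1,726,593 required, 1,726,276 in favor — not approved.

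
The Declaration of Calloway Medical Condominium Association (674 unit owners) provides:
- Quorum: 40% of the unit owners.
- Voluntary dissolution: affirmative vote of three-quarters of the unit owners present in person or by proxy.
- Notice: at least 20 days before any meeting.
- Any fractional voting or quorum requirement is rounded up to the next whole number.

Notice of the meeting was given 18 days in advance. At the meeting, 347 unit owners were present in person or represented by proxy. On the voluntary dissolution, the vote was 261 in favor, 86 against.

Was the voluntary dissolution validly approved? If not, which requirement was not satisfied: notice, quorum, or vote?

Notice: 18 days given; 20 required. Not satisfied.
Quorum: 40% of 674 = 269.60, rounded up to 270; 347 present. Satisfied.
Vote: requires three-fourths of those present (347); 3/4 of 347 = 260.25, rounded up to 261, so 261 needed; 261 in favor. Satisfied.

Invalid — notice requirement not satisfied.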